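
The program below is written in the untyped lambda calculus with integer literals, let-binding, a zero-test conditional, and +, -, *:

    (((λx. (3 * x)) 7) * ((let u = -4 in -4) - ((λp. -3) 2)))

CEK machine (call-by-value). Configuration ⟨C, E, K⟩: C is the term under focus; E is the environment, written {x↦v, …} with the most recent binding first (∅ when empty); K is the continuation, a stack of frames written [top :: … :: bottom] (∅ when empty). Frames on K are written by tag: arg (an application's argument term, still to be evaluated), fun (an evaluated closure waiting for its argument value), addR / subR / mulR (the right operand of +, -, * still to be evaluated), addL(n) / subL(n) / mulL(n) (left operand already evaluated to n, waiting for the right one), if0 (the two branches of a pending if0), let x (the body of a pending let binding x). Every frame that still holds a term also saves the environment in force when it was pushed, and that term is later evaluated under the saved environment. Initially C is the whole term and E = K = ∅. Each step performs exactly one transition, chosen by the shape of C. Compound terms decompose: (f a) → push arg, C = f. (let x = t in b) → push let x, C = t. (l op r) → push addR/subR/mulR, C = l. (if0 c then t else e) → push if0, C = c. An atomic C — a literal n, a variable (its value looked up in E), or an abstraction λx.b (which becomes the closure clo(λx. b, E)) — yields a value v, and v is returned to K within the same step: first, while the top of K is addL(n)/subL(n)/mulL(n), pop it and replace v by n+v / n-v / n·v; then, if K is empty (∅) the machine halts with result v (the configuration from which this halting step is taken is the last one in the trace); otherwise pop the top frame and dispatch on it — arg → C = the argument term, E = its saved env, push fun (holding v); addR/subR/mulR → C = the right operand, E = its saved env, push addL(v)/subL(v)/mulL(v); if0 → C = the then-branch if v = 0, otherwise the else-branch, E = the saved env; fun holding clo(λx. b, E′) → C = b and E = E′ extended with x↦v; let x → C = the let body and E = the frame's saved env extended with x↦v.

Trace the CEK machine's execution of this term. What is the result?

0. ⟨C=(((λx. (3 * x)) 7) * ((let u = -4 in -4) - ((λp. -3) 2))); E=∅; K=∅⟩
1. ⟨C=((λx. (3 * x)) 7); E=∅; K=[mulR]⟩
2. ⟨C=(λx. (3 * x)); E=∅; K=[arg :: mulR]⟩
3. ⟨C=7; E=∅; K=[fun :: mulR]⟩
4. ⟨C=(3 * x); E={x↦7}; K=[mulR]⟩
5. ⟨C=3; E={x↦7}; K=[mulR :: mulR]⟩
6. ⟨C=x; E={x↦7}; K=[mulL(3) :: mulR]⟩
7. ⟨C=((let u = -4 in -4) - ((λp. -3) 2)); E=∅; K=[mulL(21)]⟩
8. ⟨C=(let u = -4 in -4); E=∅; K=[subR :: mulL(21)]⟩
9. ⟨C=-4; E=∅; K=[let u :: subR :: mulL(21)]⟩
10. ⟨C=-4; E={u↦-4}; K=[subR :: mulL(21)]⟩
11. ⟨C=((λp. -3) 2); E=∅; K=[subL(-4) :: mulL(21)]⟩
12. ⟨C=(λp. -3); E=∅; K=[arg :: subL(-4) :: mulL(21)]⟩
13. ⟨C=2; E=∅; K=[fun :: subL(-4) :: mulL(21)]⟩
14. ⟨C=-3; E={p↦2}; K=[subL(-4) :: mulL(21)]⟩
→ final value -21

Answer: -21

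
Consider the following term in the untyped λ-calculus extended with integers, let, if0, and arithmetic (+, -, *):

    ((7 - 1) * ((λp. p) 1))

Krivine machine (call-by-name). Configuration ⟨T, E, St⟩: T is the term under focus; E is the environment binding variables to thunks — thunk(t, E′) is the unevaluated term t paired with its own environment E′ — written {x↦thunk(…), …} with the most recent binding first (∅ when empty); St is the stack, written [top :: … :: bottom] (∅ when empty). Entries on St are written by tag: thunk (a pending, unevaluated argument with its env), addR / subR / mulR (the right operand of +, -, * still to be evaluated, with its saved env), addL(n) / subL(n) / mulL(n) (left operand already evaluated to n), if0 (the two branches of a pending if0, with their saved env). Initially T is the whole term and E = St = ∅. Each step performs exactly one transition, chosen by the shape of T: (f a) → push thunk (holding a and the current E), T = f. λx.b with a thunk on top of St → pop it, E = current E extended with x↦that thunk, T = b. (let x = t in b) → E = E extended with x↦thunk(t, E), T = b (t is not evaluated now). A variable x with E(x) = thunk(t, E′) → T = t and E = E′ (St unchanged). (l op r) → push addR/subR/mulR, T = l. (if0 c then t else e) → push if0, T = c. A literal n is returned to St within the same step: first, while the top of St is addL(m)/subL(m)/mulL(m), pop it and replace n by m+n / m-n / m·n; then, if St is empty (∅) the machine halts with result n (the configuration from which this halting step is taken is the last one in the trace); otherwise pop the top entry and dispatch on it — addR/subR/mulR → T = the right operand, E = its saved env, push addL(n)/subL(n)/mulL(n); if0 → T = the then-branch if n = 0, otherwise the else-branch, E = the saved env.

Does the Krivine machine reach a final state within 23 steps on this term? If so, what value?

[0] <T=((7 - 1) * ((λp. p) 1)), E=∅, St=∅>
[1] <T=(7 - 1), E=∅, St=[mulR]>
[2] <T=7, E=∅, St=[subR :: mulR]>
[3] <T=1, E=∅, St=[subL(7) :: mulR]>
[4] <T=((λp. p) 1), E=∅, St=[mulL(6)]>
[5] <T=(λp. p), E=∅, St=[thunk :: mulL(6)]>
[6] <T=p, E={p↦thunk(1, ∅)}, St=[mulL(6)]>
[7] <T=1, E=∅, St=[mulL(6)]>
→ final value 6

Answer: 6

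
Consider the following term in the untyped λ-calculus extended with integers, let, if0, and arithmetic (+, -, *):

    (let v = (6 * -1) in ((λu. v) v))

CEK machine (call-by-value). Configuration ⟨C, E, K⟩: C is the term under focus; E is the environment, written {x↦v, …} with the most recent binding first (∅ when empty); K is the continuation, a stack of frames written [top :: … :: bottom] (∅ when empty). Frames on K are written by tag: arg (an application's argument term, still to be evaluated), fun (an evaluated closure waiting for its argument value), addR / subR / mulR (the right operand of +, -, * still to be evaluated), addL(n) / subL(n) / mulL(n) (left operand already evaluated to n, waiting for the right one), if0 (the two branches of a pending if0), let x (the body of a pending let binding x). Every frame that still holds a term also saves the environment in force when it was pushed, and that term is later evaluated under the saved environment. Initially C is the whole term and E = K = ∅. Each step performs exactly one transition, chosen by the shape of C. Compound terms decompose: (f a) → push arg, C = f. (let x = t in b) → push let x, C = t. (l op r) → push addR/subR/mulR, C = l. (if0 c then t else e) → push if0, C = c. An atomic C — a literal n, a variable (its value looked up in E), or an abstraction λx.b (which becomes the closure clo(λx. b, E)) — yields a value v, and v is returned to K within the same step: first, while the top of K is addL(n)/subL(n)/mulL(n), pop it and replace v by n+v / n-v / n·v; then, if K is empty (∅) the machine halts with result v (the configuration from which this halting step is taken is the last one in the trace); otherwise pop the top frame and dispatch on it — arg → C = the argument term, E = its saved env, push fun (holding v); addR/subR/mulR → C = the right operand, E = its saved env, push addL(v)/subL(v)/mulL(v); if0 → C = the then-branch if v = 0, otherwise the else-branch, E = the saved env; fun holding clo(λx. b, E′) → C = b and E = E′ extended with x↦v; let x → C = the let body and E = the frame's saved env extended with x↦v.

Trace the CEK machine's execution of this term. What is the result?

step 0: ⟨C=(let v = (6 * -1) in ((λu. v) v)); E=∅; K=∅⟩
step 1: ⟨C=(6 * -1); E=∅; K=[let v]⟩
step 2: ⟨C=6; E=∅; K=[mulR :: let v]⟩
step 3: ⟨C=-1; E=∅; K=[mulL(6) :: let v]⟩
step 4: ⟨C=((λu. v) v); E={v↦-6}; K=∅⟩
step 5: ⟨C=(λu. v); E={v↦-6}; K=[arg]⟩
step 6: ⟨C=v; E={v↦-6}; K=[fun]⟩
step 7: ⟨C=v; E={u↦-6, v↦-6}; K=∅⟩
→ final value -6

Answer: -6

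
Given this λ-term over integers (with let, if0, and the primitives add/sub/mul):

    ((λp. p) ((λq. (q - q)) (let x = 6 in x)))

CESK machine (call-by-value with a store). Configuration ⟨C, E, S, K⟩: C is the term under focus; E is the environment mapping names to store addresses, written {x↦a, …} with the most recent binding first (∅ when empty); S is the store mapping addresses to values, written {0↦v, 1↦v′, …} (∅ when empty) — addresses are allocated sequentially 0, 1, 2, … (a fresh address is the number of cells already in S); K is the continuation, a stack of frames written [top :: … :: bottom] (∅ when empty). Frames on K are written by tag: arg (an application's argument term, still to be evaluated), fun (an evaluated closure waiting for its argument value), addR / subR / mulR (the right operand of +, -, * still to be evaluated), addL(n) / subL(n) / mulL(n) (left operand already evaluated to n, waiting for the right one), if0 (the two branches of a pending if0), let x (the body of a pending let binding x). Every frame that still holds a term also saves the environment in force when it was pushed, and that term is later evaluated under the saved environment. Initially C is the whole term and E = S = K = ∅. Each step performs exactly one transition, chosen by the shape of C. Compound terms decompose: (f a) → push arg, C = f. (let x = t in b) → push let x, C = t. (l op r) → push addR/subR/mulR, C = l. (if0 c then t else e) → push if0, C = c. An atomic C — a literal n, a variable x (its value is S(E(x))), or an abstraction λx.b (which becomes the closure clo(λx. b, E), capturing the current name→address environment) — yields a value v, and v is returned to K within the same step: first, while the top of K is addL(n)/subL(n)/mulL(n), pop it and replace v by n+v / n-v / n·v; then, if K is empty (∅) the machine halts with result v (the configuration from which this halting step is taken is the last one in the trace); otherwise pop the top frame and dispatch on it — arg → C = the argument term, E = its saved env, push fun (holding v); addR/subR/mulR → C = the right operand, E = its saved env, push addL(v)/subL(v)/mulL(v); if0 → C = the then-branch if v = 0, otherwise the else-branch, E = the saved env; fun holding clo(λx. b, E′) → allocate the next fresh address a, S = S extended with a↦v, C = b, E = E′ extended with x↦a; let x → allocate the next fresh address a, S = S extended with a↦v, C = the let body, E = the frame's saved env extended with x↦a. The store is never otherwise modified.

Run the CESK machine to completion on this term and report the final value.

Answer: 0

Execution trace:
t=0: [C=((λp. p) ((λq. (q - q)) (let x = 6 in x))) | E=∅ | S=∅ | K=∅]
t=1: [C=(λp. p) | E=∅ | S=∅ | K=[arg]]
t=2: [C=((λq. (q - q)) (let x = 6 in x)) | E=∅ | S=∅ | K=[fun]]
t=3: [C=(λq. (q - q)) | E=∅ | S=∅ | K=[arg :: fun]]
t=4: [C=(let x = 6 in x) | E=∅ | S=∅ | K=[fun :: fun]]
t=5: [C=6 | E=∅ | S=∅ | K=[let x :: fun :: fun]]
t=6: [C=x | E={x↦0} | S={0↦6} | K=[fun :: fun]]
t=7: [C=(q - q) | E={q↦1} | S={0↦6, 1↦6} | K=[fun]]
t=8: [C=q | E={q↦1} | S={0↦6, 1↦6} | K=[subR :: fun]]
t=9: [C=q | E={q↦1} | S={0↦6, 1↦6} | K=[subL(6) :: fun]]
t=10: [C=p | E={p↦2} | S={0↦6, 1↦6, 2↦0} | K=∅]
→ final value 0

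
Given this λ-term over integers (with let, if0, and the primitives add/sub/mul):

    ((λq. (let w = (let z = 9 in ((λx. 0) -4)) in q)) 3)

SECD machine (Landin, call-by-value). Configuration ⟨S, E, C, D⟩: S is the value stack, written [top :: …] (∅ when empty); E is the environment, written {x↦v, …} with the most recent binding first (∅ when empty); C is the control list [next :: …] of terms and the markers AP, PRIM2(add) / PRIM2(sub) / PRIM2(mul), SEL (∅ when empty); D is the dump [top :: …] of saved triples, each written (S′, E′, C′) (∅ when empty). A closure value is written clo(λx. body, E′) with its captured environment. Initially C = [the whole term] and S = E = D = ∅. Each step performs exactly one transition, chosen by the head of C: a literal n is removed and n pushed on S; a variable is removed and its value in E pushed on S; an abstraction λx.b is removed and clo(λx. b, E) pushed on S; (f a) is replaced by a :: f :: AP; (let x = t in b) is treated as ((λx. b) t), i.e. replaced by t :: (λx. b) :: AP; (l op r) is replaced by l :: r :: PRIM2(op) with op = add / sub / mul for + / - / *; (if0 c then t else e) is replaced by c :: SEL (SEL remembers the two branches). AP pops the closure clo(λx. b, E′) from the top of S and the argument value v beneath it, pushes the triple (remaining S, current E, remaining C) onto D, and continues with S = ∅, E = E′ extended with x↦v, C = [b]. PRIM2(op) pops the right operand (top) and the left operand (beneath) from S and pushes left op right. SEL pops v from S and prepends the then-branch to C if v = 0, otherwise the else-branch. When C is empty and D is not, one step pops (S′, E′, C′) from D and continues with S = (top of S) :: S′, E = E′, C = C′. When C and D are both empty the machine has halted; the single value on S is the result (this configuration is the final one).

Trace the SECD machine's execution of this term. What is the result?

Answer: 3

Machine steps:
step 0: [S=∅ | E=∅ | C=[((λq. (let w = (let z = 9 in ((λx. 0) -4)) in q)) 3)] | D=∅]
step 1: [S=∅ | E=∅ | C=[3 :: (λq. (let w = (let z = 9 in ((λx. 0) -4)) in q)) :: AP] | D=∅]
step 2: [S=[3] | E=∅ | C=[(λq. (let w = (let z = 9 in ((λx. 0) -4)) in q)) :: AP] | D=∅]
step 3: [S=[clo(λq. (let w = (let z = 9 in ((λx. 0) -4)) in q), ∅) :: 3] | E=∅ | C=[AP] | D=∅]
step 4: [S=∅ | E={q↦3} | C=[(let w = (let z = 9 in ((λx. 0) -4)) in q)] | D=[(∅, ∅, ∅)]]
step 5: [S=∅ | E={q↦3} | C=[(let z = 9 in ((λx. 0) -4)) :: (λw. q) :: AP] | D=[(∅, ∅, ∅)]]
step 6: [S=∅ | E={q↦3} | C=[9 :: (λz. ((λx. 0) -4)) :: AP :: (λw. q) :: AP] | D=[(∅, ∅, ∅)]]
step 7: [S=[9] | E={q↦3} | C=[(λz. ((λx. 0) -4)) :: AP :: (λw. q) :: AP] | D=[(∅, ∅, ∅)]]
step 8: [S=[clo(λz. ((λx. 0) -4), {q↦3}) :: 9] | E={q↦3} | C=[AP :: (λw. q) :: AP] | D=[(∅, ∅, ∅)]]
step 9: [S=∅ | E={z↦9, q↦3} | C=[((λx. 0) -4)] | D=[(∅, {q↦3}, [(λw. q) :: AP]) :: (∅, ∅, ∅)]]
step 10: [S=∅ | E={z↦9, q↦3} | C=[-4 :: (λx. 0) :: AP] | D=[(∅, {q↦3}, [(λw. q) :: AP]) :: (∅, ∅, ∅)]]
step 11: [S=[-4] | E={z↦9, q↦3} | C=[(λx. 0) :: AP] | D=[(∅, {q↦3}, [(λw. q) :: AP]) :: (∅, ∅, ∅)]]
step 12: [S=[clo(λx. 0, {z↦9, q↦3}) :: -4] | E={z↦9, q↦3} | C=[AP] | D=[(∅, {q↦3}, [(λw. q) :: AP]) :: (∅, ∅, ∅)]]
step 13: [S=∅ | E={x↦-4, z↦9, q↦3} | C=[0] | D=[(∅, {z↦9, q↦3}, ∅) :: (∅, {q↦3}, [(λw. q) :: AP]) :: (∅, ∅, ∅)]]
step 14: [S=[0] | E={x↦-4, z↦9, q↦3} | C=∅ | D=[(∅, {z↦9, q↦3}, ∅) :: (∅, {q↦3}, [(λw. q) :: AP]) :: (∅, ∅, ∅)]]
step 15: [S=[0] | E={z↦9, q↦3} | C=∅ | D=[(∅, {q↦3}, [(λw. q) :: AP]) :: (∅, ∅, ∅)]]
step 16: [S=[0] | E={q↦3} | C=[(λw. q) :: AP] | D=[(∅, ∅, ∅)]]
step 17: [S=[clo(λw. q, {q↦3}) :: 0] | E={q↦3} | C=[AP] | D=[(∅, ∅, ∅)]]
step 18: [S=∅ | E={w↦0, q↦3} | C=[q] | D=[(∅, {q↦3}, ∅) :: (∅, ∅, ∅)]]
step 19: [S=[3] | E={w↦0, q↦3} | C=∅ | D=[(∅, {q↦3}, ∅) :: (∅, ∅, ∅)]]
step 20: [S=[3] | E={q↦3} | C=∅ | D=[(∅, ∅, ∅)]]
step 21: [S=[3] | E=∅ | C=∅ | D=∅]
→ final value 3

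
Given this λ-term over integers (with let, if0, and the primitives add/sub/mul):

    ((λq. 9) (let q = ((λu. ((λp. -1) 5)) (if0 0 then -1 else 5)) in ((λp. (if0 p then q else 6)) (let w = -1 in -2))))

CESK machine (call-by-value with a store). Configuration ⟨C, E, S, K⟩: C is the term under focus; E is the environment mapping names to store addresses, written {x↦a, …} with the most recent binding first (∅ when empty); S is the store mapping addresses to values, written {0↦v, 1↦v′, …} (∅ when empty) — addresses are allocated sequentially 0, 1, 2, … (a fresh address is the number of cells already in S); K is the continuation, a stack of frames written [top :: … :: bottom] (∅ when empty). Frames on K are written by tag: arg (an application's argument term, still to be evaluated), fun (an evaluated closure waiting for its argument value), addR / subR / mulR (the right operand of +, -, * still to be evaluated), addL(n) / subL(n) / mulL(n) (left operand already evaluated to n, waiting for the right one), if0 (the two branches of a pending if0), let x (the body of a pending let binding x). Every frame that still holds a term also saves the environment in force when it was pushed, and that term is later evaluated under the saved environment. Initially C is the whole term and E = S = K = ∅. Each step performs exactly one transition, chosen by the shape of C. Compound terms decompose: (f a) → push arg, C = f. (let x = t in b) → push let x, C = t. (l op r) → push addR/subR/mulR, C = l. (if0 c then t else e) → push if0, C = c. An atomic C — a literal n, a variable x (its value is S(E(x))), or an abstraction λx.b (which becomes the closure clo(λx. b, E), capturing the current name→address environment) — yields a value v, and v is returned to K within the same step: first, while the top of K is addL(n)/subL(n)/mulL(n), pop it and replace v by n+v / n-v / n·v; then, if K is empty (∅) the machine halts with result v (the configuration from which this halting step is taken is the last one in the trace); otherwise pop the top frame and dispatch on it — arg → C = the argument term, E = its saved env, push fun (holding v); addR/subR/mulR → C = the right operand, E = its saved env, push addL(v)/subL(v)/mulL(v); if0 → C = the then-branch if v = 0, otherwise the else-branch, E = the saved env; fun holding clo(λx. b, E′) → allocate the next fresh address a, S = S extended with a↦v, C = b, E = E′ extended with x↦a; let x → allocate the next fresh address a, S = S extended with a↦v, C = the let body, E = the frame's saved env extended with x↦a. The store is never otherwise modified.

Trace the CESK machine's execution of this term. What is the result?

0. ⟨C=((λq. 9) (let q = ((λu. ((λp. -1) 5)) (if0 0 then -1 else 5)) in ((λp. (if0 p then q else 6)) (let w = -1 in -2)))); E=∅; S=∅; K=∅⟩
1. ⟨C=(λq. 9); E=∅; S=∅; K=[arg]⟩
2. ⟨C=(let q = ((λu. ((λp. -1) 5)) (if0 0 then -1 else 5)) in ((λp. (if0 p then q else 6)) (let w = -1 in -2))); E=∅; S=∅; K=[fun]⟩
3. ⟨C=((λu. ((λp. -1) 5)) (if0 0 then -1 else 5)); E=∅; S=∅; K=[let q :: fun]⟩
4. ⟨C=(λu. ((λp. -1) 5)); E=∅; S=∅; K=[arg :: let q :: fun]⟩
5. ⟨C=(if0 0 then -1 else 5); E=∅; S=∅; K=[fun :: let q :: fun]⟩
6. ⟨C=0; E=∅; S=∅; K=[if0 :: fun :: let q :: fun]⟩
7. ⟨C=-1; E=∅; S=∅; K=[fun :: let q :: fun]⟩
8. ⟨C=((λp. -1) 5); E={u↦0}; S={0↦-1}; K=[let q :: fun]⟩
9. ⟨C=(λp. -1); E={u↦0}; S={0↦-1}; K=[arg :: let q :: fun]⟩
10. ⟨C=5; E={u↦0}; S={0↦-1}; K=[fun :: let q :: fun]⟩
11. ⟨C=-1; E={p↦1, u↦0}; S={0↦-1, 1↦5}; K=[let q :: fun]⟩
12. ⟨C=((λp. (if0 p then q else 6)) (let w = -1 in -2)); E={q↦2}; S={0↦-1, 1↦5, 2↦-1}; K=[fun]⟩
13. ⟨C=(λp. (if0 p then q else 6)); E={q↦2}; S={0↦-1, 1↦5, 2↦-1}; K=[arg :: fun]⟩
14. ⟨C=(let w = -1 in -2); E={q↦2}; S={0↦-1, 1↦5, 2↦-1}; K=[fun :: fun]⟩
15. ⟨C=-1; E={q↦2}; S={0↦-1, 1↦5, 2↦-1}; K=[let w :: fun :: fun]⟩
16. ⟨C=-2; E={w↦3, q↦2}; S={0↦-1, 1↦5, 2↦-1, 3↦-1}; K=[fun :: fun]⟩
17. ⟨C=(if0 p then q else 6); E={p↦4, q↦2}; S={0↦-1, 1↦5, 2↦-1, 3↦-1, 4↦-2}; K=[fun]⟩
18. ⟨C=p; E={p↦4, q↦2}; S={0↦-1, 1↦5, 2↦-1, 3↦-1, 4↦-2}; K=[if0 :: fun]⟩
19. ⟨C=6; E={p↦4, q↦2}; S={0↦-1, 1↦5, 2↦-1, 3↦-1, 4↦-2}; K=[fun]⟩
20. ⟨C=9; E={q↦5}; S={0↦-1, 1↦5, 2↦-1, 3↦-1, 4↦-2, 5↦6}; K=∅⟩
→ final value 9

Answer: 9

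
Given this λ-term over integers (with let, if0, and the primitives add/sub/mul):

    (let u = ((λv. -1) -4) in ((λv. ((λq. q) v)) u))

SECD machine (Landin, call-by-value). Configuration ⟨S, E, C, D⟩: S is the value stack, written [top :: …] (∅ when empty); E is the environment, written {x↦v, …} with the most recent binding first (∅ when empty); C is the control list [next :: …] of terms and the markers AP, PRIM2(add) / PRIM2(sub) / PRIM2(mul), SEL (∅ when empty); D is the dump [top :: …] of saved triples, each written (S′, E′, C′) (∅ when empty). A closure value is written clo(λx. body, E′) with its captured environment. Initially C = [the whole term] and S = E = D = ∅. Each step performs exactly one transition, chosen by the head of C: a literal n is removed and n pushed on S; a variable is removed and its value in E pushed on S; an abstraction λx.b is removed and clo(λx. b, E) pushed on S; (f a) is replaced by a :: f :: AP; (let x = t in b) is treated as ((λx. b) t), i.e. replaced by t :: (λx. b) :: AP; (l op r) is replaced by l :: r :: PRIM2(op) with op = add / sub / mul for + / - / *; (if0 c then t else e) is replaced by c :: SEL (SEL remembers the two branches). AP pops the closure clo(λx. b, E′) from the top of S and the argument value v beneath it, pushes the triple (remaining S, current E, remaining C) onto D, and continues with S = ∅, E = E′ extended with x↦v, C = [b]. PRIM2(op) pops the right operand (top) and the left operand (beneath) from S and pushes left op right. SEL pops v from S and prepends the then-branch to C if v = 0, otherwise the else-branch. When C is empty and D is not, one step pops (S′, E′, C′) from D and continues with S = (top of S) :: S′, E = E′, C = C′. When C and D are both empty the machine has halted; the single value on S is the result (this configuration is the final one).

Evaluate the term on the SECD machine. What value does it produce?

t=0: ⟨S=∅; E=∅; C=[(let u = ((λv. -1) -4) in ((λv. ((λq. q) v)) u))]; D=∅⟩
t=1: ⟨S=∅; E=∅; C=[((λv. -1) -4) :: (λu. ((λv. ((λq. q) v)) u)) :: AP]; D=∅⟩
t=2: ⟨S=∅; E=∅; C=[-4 :: (λv. -1) :: AP :: (λu. ((λv. ((λq. q) v)) u)) :: AP]; D=∅⟩
t=3: ⟨S=[-4]; E=∅; C=[(λv. -1) :: AP :: (λu. ((λv. ((λq. q) v)) u)) :: AP]; D=∅⟩
t=4: ⟨S=[clo(λv. -1, ∅) :: -4]; E=∅; C=[AP :: (λu. ((λv. ((λq. q) v)) u)) :: AP]; D=∅⟩
t=5: ⟨S=∅; E={v↦-4}; C=[-1]; D=[(∅, ∅, [(λu. ((λv. ((λq. q) v)) u)) :: AP])]⟩
t=6: ⟨S=[-1]; E={v↦-4}; C=∅; D=[(∅, ∅, [(λu. ((λv. ((λq. q) v)) u)) :: AP])]⟩
t=7: ⟨S=[-1]; E=∅; C=[(λu. ((λv. ((λq. q) v)) u)) :: AP]; D=∅⟩
t=8: ⟨S=[clo(λu. ((λv. ((λq. q) v)) u), ∅) :: -1]; E=∅; C=[AP]; D=∅⟩
t=9: ⟨S=∅; E={u↦-1}; C=[((λv. ((λq. q) v)) u)]; D=[(∅, ∅, ∅)]⟩
t=10: ⟨S=∅; E={u↦-1}; C=[u :: (λv. ((λq. q) v)) :: AP]; D=[(∅, ∅, ∅)]⟩
t=11: ⟨S=[-1]; E={u↦-1}; C=[(λv. ((λq. q) v)) :: AP]; D=[(∅, ∅, ∅)]⟩
t=12: ⟨S=[clo(λv. ((λq. q) v), {u↦-1}) :: -1]; E={u↦-1}; C=[AP]; D=[(∅, ∅, ∅)]⟩
t=13: ⟨S=∅; E={v↦-1, u↦-1}; C=[((λq. q) v)]; D=[(∅, {u↦-1}, ∅) :: (∅, ∅, ∅)]⟩
t=14: ⟨S=∅; E={v↦-1, u↦-1}; C=[v :: (λq. q) :: AP]; D=[(∅, {u↦-1}, ∅) :: (∅, ∅, ∅)]⟩
t=15: ⟨S=[-1]; E={v↦-1, u↦-1}; C=[(λq. q) :: AP]; D=[(∅, {u↦-1}, ∅) :: (∅, ∅, ∅)]⟩
t=16: ⟨S=[clo(λq. q, {v↦-1, u↦-1}) :: -1]; E={v↦-1, u↦-1}; C=[AP]; D=[(∅, {u↦-1}, ∅) :: (∅, ∅, ∅)]⟩
t=17: ⟨S=∅; E={q↦-1, v↦-1, u↦-1}; C=[q]; D=[(∅, {v↦-1, u↦-1}, ∅) :: (∅, {u↦-1}, ∅) :: (∅, ∅, ∅)]⟩
t=18: ⟨S=[-1]; E={q↦-1, v↦-1, u↦-1}; C=∅; D=[(∅, {v↦-1, u↦-1}, ∅) :: (∅, {u↦-1}, ∅) :: (∅, ∅, ∅)]⟩
t=19: ⟨S=[-1]; E={v↦-1, u↦-1}; C=∅; D=[(∅, {u↦-1}, ∅) :: (∅, ∅, ∅)]⟩
t=20: ⟨S=[-1]; E={u↦-1}; C=∅; D=[(∅, ∅, ∅)]⟩
t=21: ⟨S=[-1]; E=∅; C=∅; D=∅⟩
→ final value -1

Answer: -1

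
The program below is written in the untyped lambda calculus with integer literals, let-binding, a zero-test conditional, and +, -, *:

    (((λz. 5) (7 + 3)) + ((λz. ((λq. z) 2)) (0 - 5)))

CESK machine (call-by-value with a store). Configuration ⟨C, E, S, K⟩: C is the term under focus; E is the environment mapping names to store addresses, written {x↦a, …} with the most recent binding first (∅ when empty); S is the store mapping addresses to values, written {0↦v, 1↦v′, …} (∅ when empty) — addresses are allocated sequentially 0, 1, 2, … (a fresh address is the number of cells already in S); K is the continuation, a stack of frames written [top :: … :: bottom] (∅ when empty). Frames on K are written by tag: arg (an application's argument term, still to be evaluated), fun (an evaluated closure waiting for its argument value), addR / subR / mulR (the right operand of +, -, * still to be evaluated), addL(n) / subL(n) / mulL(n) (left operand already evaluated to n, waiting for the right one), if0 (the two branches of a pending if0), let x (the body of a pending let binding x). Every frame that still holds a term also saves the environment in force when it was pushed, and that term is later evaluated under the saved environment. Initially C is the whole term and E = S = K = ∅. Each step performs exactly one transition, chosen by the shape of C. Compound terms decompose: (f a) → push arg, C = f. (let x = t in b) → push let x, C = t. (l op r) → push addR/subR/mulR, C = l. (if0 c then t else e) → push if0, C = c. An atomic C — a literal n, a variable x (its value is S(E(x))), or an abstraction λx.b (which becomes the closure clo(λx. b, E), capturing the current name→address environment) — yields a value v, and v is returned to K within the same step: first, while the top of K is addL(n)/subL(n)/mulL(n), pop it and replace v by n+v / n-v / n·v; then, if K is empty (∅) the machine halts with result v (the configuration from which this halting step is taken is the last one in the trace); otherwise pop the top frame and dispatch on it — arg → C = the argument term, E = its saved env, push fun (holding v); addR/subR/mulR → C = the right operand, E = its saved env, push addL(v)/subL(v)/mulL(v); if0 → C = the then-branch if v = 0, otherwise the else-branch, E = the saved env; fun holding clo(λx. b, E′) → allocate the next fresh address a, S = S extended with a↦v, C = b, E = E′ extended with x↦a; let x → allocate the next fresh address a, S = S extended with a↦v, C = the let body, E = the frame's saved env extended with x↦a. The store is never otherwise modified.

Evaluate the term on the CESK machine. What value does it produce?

Answer: 0

Execution trace:
step 0: ⟨C=(((λz. 5) (7 + 3)) + ((λz. ((λq. z) 2)) (0 - 5))); E=∅; S=∅; K=∅⟩
step 1: ⟨C=((λz. 5) (7 + 3)); E=∅; S=∅; K=[addR]⟩
step 2: ⟨C=(λz. 5); E=∅; S=∅; K=[arg :: addR]⟩
step 3: ⟨C=(7 + 3); E=∅; S=∅; K=[fun :: addR]⟩
step 4: ⟨C=7; E=∅; S=∅; K=[addR :: fun :: addR]⟩
step 5: ⟨C=3; E=∅; S=∅; K=[addL(7) :: fun :: addR]⟩
step 6: ⟨C=5; E={z↦0}; S={0↦10}; K=[addR]⟩
step 7: ⟨C=((λz. ((λq. z) 2)) (0 - 5)); E=∅; S={0↦10}; K=[addL(5)]⟩
step 8: ⟨C=(λz. ((λq. z) 2)); E=∅; S={0↦10}; K=[arg :: addL(5)]⟩
step 9: ⟨C=(0 - 5); E=∅; S={0↦10}; K=[fun :: addL(5)]⟩
step 10: ⟨C=0; E=∅; S={0↦10}; K=[subR :: fun :: addL(5)]⟩
step 11: ⟨C=5; E=∅; S={0↦10}; K=[subL(0) :: fun :: addL(5)]⟩
step 12: ⟨C=((λq. z) 2); E={z↦1}; S={0↦10, 1↦-5}; K=[addL(5)]⟩
step 13: ⟨C=(λq. z); E={z↦1}; S={0↦10, 1↦-5}; K=[arg :: addL(5)]⟩
step 14: ⟨C=2; E={z↦1}; S={0↦10, 1↦-5}; K=[fun :: addL(5)]⟩
step 15: ⟨C=z; E={q↦2, z↦1}; S={0↦10, 1↦-5, 2↦2}; K=[addL(5)]⟩
→ final value 0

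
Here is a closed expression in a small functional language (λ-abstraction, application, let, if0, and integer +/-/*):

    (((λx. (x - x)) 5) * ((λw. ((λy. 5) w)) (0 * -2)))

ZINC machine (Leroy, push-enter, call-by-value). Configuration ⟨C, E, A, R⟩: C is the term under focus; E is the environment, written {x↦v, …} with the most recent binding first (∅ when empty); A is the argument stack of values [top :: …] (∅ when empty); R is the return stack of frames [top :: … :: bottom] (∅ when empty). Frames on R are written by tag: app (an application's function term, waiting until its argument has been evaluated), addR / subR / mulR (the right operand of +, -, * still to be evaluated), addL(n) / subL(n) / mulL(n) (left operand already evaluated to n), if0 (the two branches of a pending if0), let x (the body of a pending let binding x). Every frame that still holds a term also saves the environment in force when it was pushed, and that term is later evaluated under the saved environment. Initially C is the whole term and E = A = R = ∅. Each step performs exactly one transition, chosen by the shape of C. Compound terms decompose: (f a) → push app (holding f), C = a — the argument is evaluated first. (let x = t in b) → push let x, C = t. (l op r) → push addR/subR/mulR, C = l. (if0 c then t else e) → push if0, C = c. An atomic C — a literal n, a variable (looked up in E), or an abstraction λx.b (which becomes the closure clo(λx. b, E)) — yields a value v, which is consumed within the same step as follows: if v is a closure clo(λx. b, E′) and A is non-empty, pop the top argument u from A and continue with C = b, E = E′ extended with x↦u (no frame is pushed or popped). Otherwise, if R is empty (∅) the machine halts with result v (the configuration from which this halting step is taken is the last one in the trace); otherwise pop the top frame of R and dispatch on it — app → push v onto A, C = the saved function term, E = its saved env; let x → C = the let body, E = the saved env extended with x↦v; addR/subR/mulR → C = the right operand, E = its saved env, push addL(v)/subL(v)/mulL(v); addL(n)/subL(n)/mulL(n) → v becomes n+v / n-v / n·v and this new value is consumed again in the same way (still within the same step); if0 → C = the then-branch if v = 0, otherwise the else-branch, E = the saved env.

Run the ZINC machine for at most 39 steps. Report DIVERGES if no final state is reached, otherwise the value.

Answer: 0

Machine steps:
step 0: [C=(((λx. (x - x)) 5) * ((λw. ((λy. 5) w)) (0 * -2))) | E=∅ | A=∅ | R=∅]
step 1: [C=((λx. (x - x)) 5) | E=∅ | A=∅ | R=[mulR]]
step 2: [C=5 | E=∅ | A=∅ | R=[app :: mulR]]
step 3: [C=(λx. (x - x)) | E=∅ | A=[5] | R=[mulR]]
step 4: [C=(x - x) | E={x↦5} | A=∅ | R=[mulR]]
step 5: [C=x | E={x↦5} | A=∅ | R=[subR :: mulR]]
step 6: [C=x | E={x↦5} | A=∅ | R=[subL(5) :: mulR]]
step 7: [C=((λw. ((λy. 5) w)) (0 * -2)) | E=∅ | A=∅ | R=[mulL(0)]]
step 8: [C=(0 * -2) | E=∅ | A=∅ | R=[app :: mulL(0)]]
step 9: [C=0 | E=∅ | A=∅ | R=[mulR :: app :: mulL(0)]]
step 10: [C=-2 | E=∅ | A=∅ | R=[mulL(0) :: app :: mulL(0)]]
step 11: [C=(λw. ((λy. 5) w)) | E=∅ | A=[0] | R=[mulL(0)]]
step 12: [C=((λy. 5) w) | E={w↦0} | A=∅ | R=[mulL(0)]]
step 13: [C=w | E={w↦0} | A=∅ | R=[app :: mulL(0)]]
step 14: [C=(λy. 5) | E={w↦0} | A=[0] | R=[mulL(0)]]
step 15: [C=5 | E={y↦0, w↦0} | A=∅ | R=[mulL(0)]]
→ final value 0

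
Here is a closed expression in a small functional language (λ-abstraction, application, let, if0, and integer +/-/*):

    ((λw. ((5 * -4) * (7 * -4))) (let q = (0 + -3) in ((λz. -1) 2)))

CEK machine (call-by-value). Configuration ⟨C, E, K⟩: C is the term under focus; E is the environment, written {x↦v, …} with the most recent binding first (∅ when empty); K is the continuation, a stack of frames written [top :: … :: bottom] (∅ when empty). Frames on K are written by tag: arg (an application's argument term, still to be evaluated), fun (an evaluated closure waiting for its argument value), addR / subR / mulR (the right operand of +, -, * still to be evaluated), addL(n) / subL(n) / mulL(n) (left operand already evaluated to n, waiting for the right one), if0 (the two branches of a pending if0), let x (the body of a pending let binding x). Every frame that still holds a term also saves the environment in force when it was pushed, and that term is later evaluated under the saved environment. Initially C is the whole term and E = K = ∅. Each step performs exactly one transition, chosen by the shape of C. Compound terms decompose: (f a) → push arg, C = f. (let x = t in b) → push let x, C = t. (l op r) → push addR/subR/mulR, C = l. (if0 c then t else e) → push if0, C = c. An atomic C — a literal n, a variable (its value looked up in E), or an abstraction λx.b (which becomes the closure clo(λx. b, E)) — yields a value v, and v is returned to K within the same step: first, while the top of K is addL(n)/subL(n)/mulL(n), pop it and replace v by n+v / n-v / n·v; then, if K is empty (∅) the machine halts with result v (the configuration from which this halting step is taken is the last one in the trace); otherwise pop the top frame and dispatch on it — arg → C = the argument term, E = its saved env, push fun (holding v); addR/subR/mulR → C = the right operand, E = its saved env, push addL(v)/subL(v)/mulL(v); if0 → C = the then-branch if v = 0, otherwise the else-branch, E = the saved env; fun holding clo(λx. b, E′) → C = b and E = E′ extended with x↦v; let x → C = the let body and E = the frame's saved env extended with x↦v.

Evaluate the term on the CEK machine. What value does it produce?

Answer: 560

Derivation:
t=0: <C=((λw. ((5 * -4) * (7 * -4))) (let q = (0 + -3) in ((λz. -1) 2))), E=∅, K=∅>
t=1: <C=(λw. ((5 * -4) * (7 * -4))), E=∅, K=[arg]>
t=2: <C=(let q = (0 + -3) in ((λz. -1) 2)), E=∅, K=[fun]>
t=3: <C=(0 + -3), E=∅, K=[let q :: fun]>
t=4: <C=0, E=∅, K=[addR :: let q :: fun]>
t=5: <C=-3, E=∅, K=[addL(0) :: let q :: fun]>
t=6: <C=((λz. -1) 2), E={q↦-3}, K=[fun]>
t=7: <C=(λz. -1), E={q↦-3}, K=[arg :: fun]>
t=8: <C=2, E={q↦-3}, K=[fun :: fun]>
t=9: <C=-1, E={z↦2, q↦-3}, K=[fun]>
t=10: <C=((5 * -4) * (7 * -4)), E={w↦-1}, K=∅>
t=11: <C=(5 * -4), E={w↦-1}, K=[mulR]>
t=12: <C=5, E={w↦-1}, K=[mulR :: mulR]>
t=13: <C=-4, E={w↦-1}, K=[mulL(5) :: mulR]>
t=14: <C=(7 * -4), E={w↦-1}, K=[mulL(-20)]>
t=15: <C=7, E={w↦-1}, K=[mulR :: mulL(-20)]>
t=16: <C=-4, E={w↦-1}, K=[mulL(7) :: mulL(-20)]>
→ final value 560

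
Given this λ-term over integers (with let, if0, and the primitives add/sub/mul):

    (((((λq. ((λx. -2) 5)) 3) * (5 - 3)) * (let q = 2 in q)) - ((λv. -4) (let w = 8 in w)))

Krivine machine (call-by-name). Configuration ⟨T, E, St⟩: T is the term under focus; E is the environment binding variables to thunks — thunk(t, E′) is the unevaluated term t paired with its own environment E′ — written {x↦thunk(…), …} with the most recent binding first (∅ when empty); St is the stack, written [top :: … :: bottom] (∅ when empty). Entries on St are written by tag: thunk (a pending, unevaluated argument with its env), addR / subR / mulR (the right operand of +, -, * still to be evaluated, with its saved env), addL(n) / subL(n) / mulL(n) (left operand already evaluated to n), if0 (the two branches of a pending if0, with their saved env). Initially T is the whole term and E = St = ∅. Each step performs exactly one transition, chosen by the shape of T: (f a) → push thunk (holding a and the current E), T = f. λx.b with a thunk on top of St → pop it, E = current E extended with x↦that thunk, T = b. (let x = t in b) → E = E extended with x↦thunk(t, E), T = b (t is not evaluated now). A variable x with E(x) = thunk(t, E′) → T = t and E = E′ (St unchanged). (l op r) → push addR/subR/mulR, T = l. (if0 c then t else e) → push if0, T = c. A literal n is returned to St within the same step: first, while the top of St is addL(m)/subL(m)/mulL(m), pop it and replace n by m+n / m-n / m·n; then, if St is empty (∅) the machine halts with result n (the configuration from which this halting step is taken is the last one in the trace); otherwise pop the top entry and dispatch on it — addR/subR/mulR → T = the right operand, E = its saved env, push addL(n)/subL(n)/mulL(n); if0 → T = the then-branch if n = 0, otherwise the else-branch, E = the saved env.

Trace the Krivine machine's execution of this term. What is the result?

t=0: <T=(((((λq. ((λx. -2) 5)) 3) * (5 - 3)) * (let q = 2 in q)) - ((λv. -4) (let w = 8 in w))), E=∅, St=∅>
t=1: <T=((((λq. ((λx. -2) 5)) 3) * (5 - 3)) * (let q = 2 in q)), E=∅, St=[subR]>
t=2: <T=(((λq. ((λx. -2) 5)) 3) * (5 - 3)), E=∅, St=[mulR :: subR]>
t=3: <T=((λq. ((λx. -2) 5)) 3), E=∅, St=[mulR :: mulR :: subR]>
t=4: <T=(λq. ((λx. -2) 5)), E=∅, St=[thunk :: mulR :: mulR :: subR]>
t=5: <T=((λx. -2) 5), E={q↦thunk(3, ∅)}, St=[mulR :: mulR :: subR]>
t=6: <T=(λx. -2), E={q↦thunk(3, ∅)}, St=[thunk :: mulR :: mulR :: subR]>
t=7: <T=-2, E={x↦thunk(5, {q↦thunk(3, ∅)}), q↦thunk(3, ∅)}, St=[mulR :: mulR :: subR]>
t=8: <T=(5 - 3), E=∅, St=[mulL(-2) :: mulR :: subR]>
t=9: <T=5, E=∅, St=[subR :: mulL(-2) :: mulR :: subR]>
t=10: <T=3, E=∅, St=[subL(5) :: mulL(-2) :: mulR :: subR]>
t=11: <T=(let q = 2 in q), E=∅, St=[mulL(-4) :: subR]>
t=12: <T=q, E={q↦thunk(2, ∅)}, St=[mulL(-4) :: subR]>
t=13: <T=2, E=∅, St=[mulL(-4) :: subR]>
t=14: <T=((λv. -4) (let w = 8 in w)), E=∅, St=[subL(-8)]>
t=15: <T=(λv. -4), E=∅, St=[thunk :: subL(-8)]>
t=16: <T=-4, E={v↦thunk((let w = 8 in w), ∅)}, St=[subL(-8)]>
→ final value -4

Answer: -4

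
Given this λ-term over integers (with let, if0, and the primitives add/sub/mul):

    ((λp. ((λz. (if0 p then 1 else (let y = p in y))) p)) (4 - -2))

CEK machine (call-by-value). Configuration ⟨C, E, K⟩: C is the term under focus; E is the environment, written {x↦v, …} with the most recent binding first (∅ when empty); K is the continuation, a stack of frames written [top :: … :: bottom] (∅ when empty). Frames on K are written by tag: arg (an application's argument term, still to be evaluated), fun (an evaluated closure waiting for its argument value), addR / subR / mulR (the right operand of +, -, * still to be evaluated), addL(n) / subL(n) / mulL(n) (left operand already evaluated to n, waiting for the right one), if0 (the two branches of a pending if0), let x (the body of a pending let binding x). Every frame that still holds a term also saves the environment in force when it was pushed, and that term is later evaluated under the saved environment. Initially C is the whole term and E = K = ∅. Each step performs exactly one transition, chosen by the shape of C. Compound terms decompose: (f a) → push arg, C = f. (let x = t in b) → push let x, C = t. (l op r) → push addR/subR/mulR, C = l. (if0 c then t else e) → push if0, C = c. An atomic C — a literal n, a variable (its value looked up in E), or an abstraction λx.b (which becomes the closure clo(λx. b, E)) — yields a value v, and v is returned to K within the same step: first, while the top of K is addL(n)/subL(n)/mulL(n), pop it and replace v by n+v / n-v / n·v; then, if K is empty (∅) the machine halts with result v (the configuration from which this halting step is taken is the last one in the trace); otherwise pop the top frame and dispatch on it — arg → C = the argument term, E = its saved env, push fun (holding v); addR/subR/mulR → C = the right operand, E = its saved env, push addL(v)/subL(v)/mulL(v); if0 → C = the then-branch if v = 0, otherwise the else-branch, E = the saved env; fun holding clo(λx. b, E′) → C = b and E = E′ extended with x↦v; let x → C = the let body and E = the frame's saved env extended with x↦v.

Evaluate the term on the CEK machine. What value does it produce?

Answer: 6

Execution trace:
[0] ⟨C=((λp. ((λz. (if0 p then 1 else (let y = p in y))) p)) (4 - -2)); E=∅; K=∅⟩
[1] ⟨C=(λp. ((λz. (if0 p then 1 else (let y = p in y))) p)); E=∅; K=[arg]⟩
[2] ⟨C=(4 - -2); E=∅; K=[fun]⟩
[3] ⟨C=4; E=∅; K=[subR :: fun]⟩
[4] ⟨C=-2; E=∅; K=[subL(4) :: fun]⟩
[5] ⟨C=((λz. (if0 p then 1 else (let y = p in y))) p); E={p↦6}; K=∅⟩
[6] ⟨C=(λz. (if0 p then 1 else (let y = p in y))); E={p↦6}; K=[arg]⟩
[7] ⟨C=p; E={p↦6}; K=[fun]⟩
[8] ⟨C=(if0 p then 1 else (let y = p in y)); E={z↦6, p↦6}; K=∅⟩
[9] ⟨C=p; E={z↦6, p↦6}; K=[if0]⟩
[10] ⟨C=(let y = p in y); E={z↦6, p↦6}; K=∅⟩
[11] ⟨C=p; E={z↦6, p↦6}; K=[let y]⟩
[12] ⟨C=y; E={y↦6, z↦6, p↦6}; K=∅⟩
→ final value 6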